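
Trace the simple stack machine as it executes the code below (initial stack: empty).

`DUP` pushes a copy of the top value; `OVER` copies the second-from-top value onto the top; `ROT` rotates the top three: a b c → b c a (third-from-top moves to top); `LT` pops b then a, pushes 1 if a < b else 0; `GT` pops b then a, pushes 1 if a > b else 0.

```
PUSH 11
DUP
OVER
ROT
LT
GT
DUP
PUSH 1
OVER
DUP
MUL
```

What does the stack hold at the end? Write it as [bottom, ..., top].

[1, 1, 1, 1]

PUSH 11  [11]
DUP      [11, 11]
OVER     [11, 11, 11]
ROT      [11, 11, 11]
LT       [11, 0]
GT       [1]
DUP      [1, 1]
PUSH 1   [1, 1, 1]
OVER     [1, 1, 1, 1]
DUP      [1, 1, 1, 1, 1]
MUL      [1, 1, 1, 1]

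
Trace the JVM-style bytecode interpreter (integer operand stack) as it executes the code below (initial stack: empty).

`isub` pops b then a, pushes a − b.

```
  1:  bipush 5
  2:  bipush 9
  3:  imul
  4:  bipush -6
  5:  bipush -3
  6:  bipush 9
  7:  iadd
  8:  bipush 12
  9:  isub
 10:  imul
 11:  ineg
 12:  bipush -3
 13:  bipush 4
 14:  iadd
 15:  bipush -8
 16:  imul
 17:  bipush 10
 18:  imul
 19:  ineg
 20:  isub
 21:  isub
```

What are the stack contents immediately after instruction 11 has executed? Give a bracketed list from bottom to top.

bipush 5  : 5
bipush 9  : 5 9
imul      : 45
bipush -6 : 45 -6
bipush -3 : 45 -6 -3
bipush 9  : 45 -6 -3 9
iadd      : 45 -6 6
bipush 12 : 45 -6 6 12
isub      : 45 -6 -6
imul      : 45 36
ineg      : 45 -36

[45, -36]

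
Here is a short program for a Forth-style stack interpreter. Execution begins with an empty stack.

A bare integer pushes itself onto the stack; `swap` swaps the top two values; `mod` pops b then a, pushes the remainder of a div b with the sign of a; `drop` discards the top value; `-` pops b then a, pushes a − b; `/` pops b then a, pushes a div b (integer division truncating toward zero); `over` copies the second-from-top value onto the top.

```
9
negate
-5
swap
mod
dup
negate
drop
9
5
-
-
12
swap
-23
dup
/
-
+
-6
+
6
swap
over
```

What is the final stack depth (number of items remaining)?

9      → 9
negate → -9
-5     → -9 -5
swap   → -5 -9
mod    → -5
dup    → -5 -5
negate → -5 5
drop   → -5
9      → -5 9
5      → -5 9 5
-      → -5 4
-      → -9
12     → -9 12
swap   → 12 -9
-23    → 12 -9 -23
dup    → 12 -9 -23 -23
/      → 12 -9 1
-      → 12 -10
+      → 2
-6     → 2 -6
+      → -4
6      → -4 6
swap   → 6 -4
over   → 6 -4 6

3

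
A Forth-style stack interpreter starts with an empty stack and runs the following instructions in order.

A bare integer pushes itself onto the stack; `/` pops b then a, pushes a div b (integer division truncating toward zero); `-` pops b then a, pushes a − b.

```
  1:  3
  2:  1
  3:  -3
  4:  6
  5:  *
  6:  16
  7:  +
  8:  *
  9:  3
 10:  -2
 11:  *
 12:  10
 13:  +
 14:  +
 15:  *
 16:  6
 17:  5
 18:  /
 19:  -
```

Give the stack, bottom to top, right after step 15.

3  : 3
1  : 3 1
-3 : 3 1 -3
6  : 3 1 -3 6
*  : 3 1 -18
16 : 3 1 -18 16
+  : 3 1 -2
*  : 3 -2
3  : 3 -2 3
-2 : 3 -2 3 -2
*  : 3 -2 -6
10 : 3 -2 -6 10
+  : 3 -2 4
+  : 3 2
*  : 6

[6]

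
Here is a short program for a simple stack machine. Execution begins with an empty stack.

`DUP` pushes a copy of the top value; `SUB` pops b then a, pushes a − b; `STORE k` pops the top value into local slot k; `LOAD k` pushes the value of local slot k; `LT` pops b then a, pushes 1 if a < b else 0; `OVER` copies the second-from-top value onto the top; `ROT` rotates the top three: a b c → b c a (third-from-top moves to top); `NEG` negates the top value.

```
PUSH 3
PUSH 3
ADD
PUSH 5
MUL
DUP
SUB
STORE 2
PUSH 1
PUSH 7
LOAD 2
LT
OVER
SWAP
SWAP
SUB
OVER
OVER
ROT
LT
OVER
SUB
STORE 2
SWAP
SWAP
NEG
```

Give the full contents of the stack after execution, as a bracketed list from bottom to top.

PUSH 3   3
PUSH 3   3 3
ADD      6
PUSH 5   6 5
MUL      30
DUP      30 30
SUB      0
STORE 2  (empty)
PUSH 1   1
PUSH 7   1 7
LOAD 2   1 7 0
LT       1 0
OVER     1 0 1
SWAP     1 1 0
SWAP     1 0 1
SUB      1 -1
OVER     1 -1 1
OVER     1 -1 1 -1
ROT      1 1 -1 -1
LT       1 1 0
OVER     1 1 0 1
SUB      1 1 -1
STORE 2  1 1
SWAP     1 1
SWAP     1 1
NEG      1 -1

[1, -1]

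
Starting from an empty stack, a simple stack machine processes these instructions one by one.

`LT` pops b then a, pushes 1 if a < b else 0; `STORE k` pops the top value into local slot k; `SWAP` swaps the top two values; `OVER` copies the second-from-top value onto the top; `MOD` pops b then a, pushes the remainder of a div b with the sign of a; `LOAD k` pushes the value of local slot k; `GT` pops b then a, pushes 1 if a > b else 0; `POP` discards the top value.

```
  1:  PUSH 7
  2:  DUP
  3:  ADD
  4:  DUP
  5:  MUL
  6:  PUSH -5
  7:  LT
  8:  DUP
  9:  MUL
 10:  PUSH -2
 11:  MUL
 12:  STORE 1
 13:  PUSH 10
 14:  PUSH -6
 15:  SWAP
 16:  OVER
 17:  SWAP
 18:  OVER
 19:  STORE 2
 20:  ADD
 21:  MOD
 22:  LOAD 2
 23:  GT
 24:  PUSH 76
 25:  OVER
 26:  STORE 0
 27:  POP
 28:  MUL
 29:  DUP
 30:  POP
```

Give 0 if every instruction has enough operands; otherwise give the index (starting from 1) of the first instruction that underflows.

28

PUSH 7  -> 7
DUP     -> 7 7
ADD     -> 14
DUP     -> 14 14
MUL     -> 196
PUSH -5 -> 196 -5
LT      -> 0
DUP     -> 0 0
MUL     -> 0
PUSH -2 -> 0 -2
MUL     -> 0
STORE 1 -> (empty)
PUSH 10 -> 10
PUSH -6 -> 10 -6
SWAP    -> -6 10
OVER    -> -6 10 -6
SWAP    -> -6 -6 10
OVER    -> -6 -6 10 -6
STORE 2 -> -6 -6 10
ADD     -> -6 4
MOD     -> -2
LOAD 2  -> -2 -6
GT      -> 1
PUSH 76 -> 1 76
OVER    -> 1 76 1
STORE 0 -> 1 76
POP     -> 1
MUL  — needs 2 operands, stack has 1 → underflow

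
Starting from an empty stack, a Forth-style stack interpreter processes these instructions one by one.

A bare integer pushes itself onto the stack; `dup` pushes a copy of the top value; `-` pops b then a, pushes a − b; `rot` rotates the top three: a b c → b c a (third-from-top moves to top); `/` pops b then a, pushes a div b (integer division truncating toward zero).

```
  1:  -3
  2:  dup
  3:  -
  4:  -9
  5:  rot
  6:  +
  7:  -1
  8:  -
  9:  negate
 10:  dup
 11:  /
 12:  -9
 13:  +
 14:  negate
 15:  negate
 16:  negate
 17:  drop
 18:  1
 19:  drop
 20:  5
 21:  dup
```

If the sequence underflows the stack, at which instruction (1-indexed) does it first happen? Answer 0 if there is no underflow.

5

-3   -3
dup  -3 -3
-    0
-9   0 -9
rot  — needs 3 operands, stack has 2 → underflow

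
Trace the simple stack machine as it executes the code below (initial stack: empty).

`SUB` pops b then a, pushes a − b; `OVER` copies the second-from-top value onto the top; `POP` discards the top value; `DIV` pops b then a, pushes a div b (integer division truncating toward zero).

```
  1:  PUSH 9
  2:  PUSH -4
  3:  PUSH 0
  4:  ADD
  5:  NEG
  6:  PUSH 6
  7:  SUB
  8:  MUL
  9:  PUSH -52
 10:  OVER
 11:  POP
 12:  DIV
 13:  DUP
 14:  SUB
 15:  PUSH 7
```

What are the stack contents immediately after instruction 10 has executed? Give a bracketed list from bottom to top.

[-18, -52, -18]

PUSH 9    [9]
PUSH -4   [9, -4]
PUSH 0    [9, -4, 0]
ADD       [9, -4]
NEG       [9, 4]
PUSH 6    [9, 4, 6]
SUB       [9, -2]
MUL       [-18]
PUSH -52  [-18, -52]
OVER      [-18, -52, -18]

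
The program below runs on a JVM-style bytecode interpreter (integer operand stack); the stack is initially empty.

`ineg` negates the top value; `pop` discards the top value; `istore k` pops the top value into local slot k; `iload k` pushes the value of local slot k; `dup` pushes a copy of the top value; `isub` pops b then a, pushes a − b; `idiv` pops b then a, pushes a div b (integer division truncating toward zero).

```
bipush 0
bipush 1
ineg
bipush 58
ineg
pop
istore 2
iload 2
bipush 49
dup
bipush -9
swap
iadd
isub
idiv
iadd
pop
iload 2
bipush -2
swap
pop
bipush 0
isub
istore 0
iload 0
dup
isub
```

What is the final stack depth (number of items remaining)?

bipush 0   0
bipush 1   0 1
ineg       0 -1
bipush 58  0 -1 58
ineg       0 -1 -58
pop        0 -1
istore 2   0
iload 2    0 -1
bipush 49  0 -1 49
dup        0 -1 49 49
bipush -9  0 -1 49 49 -9
swap       0 -1 49 -9 49
iadd       0 -1 49 40
isub       0 -1 9
idiv       0 0
iadd       0
pop        (empty)
iload 2    -1
bipush -2  -1 -2
swap       -2 -1
pop        -2
bipush 0   -2 0
isub       -2
istore 0   (empty)
iload 0    -2
dup        -2 -2
isub       0

1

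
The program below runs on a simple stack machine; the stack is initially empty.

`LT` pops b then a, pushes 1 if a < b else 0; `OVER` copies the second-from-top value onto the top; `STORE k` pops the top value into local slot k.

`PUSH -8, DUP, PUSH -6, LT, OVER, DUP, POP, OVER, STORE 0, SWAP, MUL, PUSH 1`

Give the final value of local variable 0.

1

PUSH -8  [-8]
DUP      [-8, -8]
PUSH -6  [-8, -8, -6]
LT       [-8, 1]
OVER     [-8, 1, -8]
DUP      [-8, 1, -8, -8]
POP      [-8, 1, -8]
OVER     [-8, 1, -8, 1]
STORE 0  [-8, 1, -8]
SWAP     [-8, -8, 1]
MUL      [-8, -8]
PUSH 1   [-8, -8, 1]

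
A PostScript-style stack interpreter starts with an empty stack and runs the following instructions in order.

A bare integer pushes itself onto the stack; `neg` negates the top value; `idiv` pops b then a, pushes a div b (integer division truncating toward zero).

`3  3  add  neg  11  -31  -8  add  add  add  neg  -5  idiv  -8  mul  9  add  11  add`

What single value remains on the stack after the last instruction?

3    : [3]
3    : [3, 3]
add  : [6]
neg  : [-6]
11   : [-6, 11]
-31  : [-6, 11, -31]
-8   : [-6, 11, -31, -8]
add  : [-6, 11, -39]
add  : [-6, -28]
add  : [-34]
neg  : [34]
-5   : [34, -5]
idiv : [-6]
-8   : [-6, -8]
mul  : [48]
9    : [48, 9]
add  : [57]
11   : [57, 11]
add  : [68]

68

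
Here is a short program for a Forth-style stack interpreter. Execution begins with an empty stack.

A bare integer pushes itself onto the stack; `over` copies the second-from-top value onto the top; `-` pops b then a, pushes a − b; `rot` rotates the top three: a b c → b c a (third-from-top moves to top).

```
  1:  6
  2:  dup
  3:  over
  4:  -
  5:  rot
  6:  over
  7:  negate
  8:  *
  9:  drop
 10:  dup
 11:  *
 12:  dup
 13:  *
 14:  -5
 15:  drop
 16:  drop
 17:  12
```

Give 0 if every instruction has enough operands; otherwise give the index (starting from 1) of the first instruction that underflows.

5

6    → 6
dup  → 6 6
over → 6 6 6
-    → 6 0
rot  — needs 3 operands, stack has 2 → underflow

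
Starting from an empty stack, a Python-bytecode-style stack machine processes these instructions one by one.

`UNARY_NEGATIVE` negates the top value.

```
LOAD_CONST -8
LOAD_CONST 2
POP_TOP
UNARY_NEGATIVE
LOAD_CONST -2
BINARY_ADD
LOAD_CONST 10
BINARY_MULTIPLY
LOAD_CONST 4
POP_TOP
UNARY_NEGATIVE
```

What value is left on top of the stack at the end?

LOAD_CONST -8    -8
LOAD_CONST 2     -8 2
POP_TOP          -8
UNARY_NEGATIVE   8
LOAD_CONST -2    8 -2
BINARY_ADD       6
LOAD_CONST 10    6 10
BINARY_MULTIPLY  60
LOAD_CONST 4     60 4
POP_TOP          60
UNARY_NEGATIVE   -60

-60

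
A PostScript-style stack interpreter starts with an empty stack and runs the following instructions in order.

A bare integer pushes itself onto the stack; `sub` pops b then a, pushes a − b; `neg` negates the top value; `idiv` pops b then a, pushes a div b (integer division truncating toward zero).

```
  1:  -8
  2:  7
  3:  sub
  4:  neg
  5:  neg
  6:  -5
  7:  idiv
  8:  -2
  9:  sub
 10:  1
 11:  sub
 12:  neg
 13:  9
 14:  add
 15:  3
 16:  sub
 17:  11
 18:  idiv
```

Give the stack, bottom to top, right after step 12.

[-4]

-8   -> -8
7    -> -8 7
sub  -> -15
neg  -> 15
neg  -> -15
-5   -> -15 -5
idiv -> 3
-2   -> 3 -2
sub  -> 5
1    -> 5 1
sub  -> 4
neg  -> -4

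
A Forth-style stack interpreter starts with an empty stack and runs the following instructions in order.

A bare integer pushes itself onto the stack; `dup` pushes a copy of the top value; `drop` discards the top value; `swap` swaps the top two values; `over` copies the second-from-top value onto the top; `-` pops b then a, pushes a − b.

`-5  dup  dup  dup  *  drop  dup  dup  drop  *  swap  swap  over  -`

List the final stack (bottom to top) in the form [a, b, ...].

[-5, 30]

-5   : [-5]
dup  : [-5, -5]
dup  : [-5, -5, -5]
dup  : [-5, -5, -5, -5]
*    : [-5, -5, 25]
drop : [-5, -5]
dup  : [-5, -5, -5]
dup  : [-5, -5, -5, -5]
drop : [-5, -5, -5]
*    : [-5, 25]
swap : [25, -5]
swap : [-5, 25]
over : [-5, 25, -5]
-    : [-5, 30]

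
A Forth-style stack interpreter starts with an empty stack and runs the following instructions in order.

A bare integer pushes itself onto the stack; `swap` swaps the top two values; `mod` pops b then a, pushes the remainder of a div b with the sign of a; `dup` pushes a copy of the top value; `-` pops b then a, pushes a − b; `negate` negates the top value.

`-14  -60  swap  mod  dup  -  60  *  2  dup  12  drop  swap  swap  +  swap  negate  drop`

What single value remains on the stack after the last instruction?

4

-14     -14
-60     -14 -60
swap    -60 -14
mod     -4
dup     -4 -4
-       0
60      0 60
*       0
2       0 2
dup     0 2 2
12      0 2 2 12
drop    0 2 2
swap    0 2 2
swap    0 2 2
+       0 4
swap    4 0
negate  4 0
drop    4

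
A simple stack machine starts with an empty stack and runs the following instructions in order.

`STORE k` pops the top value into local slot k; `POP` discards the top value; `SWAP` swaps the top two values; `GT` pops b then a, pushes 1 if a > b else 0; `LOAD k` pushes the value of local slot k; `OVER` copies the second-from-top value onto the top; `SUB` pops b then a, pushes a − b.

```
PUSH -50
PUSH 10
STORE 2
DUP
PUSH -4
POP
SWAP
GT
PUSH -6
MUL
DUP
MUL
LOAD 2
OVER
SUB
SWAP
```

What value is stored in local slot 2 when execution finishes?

PUSH -50  -50
PUSH 10   -50 10
STORE 2   -50
DUP       -50 -50
PUSH -4   -50 -50 -4
POP       -50 -50
SWAP      -50 -50
GT        0
PUSH -6   0 -6
MUL       0
DUP       0 0
MUL       0
LOAD 2    0 10
OVER      0 10 0
SUB       0 10
SWAP      10 0

10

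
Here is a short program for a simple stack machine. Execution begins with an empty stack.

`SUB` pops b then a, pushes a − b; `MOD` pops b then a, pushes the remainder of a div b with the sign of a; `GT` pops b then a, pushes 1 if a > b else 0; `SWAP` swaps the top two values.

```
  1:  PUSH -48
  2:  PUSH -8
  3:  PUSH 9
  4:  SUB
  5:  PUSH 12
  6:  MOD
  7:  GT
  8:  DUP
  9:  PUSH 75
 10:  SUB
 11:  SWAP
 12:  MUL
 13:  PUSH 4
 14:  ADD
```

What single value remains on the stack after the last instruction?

PUSH -48 -> -48
PUSH -8  -> -48 -8
PUSH 9   -> -48 -8 9
SUB      -> -48 -17
PUSH 12  -> -48 -17 12
MOD      -> -48 -5
GT       -> 0
DUP      -> 0 0
PUSH 75  -> 0 0 75
SUB      -> 0 -75
SWAP     -> -75 0
MUL      -> 0
PUSH 4   -> 0 4
ADD      -> 4

4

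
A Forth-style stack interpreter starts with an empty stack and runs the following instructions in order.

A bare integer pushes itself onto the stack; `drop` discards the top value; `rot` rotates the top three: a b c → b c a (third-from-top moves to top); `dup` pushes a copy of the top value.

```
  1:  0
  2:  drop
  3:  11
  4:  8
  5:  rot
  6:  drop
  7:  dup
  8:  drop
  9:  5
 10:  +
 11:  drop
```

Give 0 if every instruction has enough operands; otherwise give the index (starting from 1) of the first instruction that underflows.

0    : [0]
drop : []
11   : [11]
8    : [11, 8]
rot  — needs 3 operands, stack has 2 → underflow

5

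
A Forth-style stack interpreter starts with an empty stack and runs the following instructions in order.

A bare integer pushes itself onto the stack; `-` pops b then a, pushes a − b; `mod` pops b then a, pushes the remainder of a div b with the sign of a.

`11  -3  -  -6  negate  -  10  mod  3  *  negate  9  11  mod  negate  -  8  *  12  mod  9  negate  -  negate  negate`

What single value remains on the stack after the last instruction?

9

11     -> 11
-3     -> 11 -3
-      -> 14
-6     -> 14 -6
negate -> 14 6
-      -> 8
10     -> 8 10
mod    -> 8
3      -> 8 3
*      -> 24
negate -> -24
9      -> -24 9
11     -> -24 9 11
mod    -> -24 9
negate -> -24 -9
-      -> -15
8      -> -15 8
*      -> -120
12     -> -120 12
mod    -> 0
9      -> 0 9
negate -> 0 -9
-      -> 9
negate -> -9
negate -> 9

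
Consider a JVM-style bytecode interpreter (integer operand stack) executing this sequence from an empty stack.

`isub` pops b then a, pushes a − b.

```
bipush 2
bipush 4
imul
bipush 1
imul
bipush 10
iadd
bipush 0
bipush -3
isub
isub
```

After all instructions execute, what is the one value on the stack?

bipush 2  → 2
bipush 4  → 2 4
imul      → 8
bipush 1  → 8 1
imul      → 8
bipush 10 → 8 10
iadd      → 18
bipush 0  → 18 0
bipush -3 → 18 0 -3
isub      → 18 3
isub      → 15

15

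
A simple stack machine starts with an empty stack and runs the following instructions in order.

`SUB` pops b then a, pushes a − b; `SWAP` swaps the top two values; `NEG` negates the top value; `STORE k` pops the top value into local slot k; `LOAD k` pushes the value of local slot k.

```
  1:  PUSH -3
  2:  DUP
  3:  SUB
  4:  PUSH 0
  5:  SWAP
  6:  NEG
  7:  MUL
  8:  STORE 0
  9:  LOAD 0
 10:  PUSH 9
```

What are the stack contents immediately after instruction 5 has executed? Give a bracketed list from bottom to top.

PUSH -3  [-3]
DUP      [-3, -3]
SUB      [0]
PUSH 0   [0, 0]
SWAP     [0, 0]

[0, 0]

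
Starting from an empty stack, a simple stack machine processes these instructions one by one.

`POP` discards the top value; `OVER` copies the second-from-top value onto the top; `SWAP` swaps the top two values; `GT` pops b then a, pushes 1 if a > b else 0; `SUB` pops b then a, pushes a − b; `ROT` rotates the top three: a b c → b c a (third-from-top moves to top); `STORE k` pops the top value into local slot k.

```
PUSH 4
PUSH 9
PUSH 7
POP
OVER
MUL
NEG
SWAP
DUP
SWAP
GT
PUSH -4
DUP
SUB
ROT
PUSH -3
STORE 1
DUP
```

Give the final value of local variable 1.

-3

PUSH 4  → 4
PUSH 9  → 4 9
PUSH 7  → 4 9 7
POP     → 4 9
OVER    → 4 9 4
MUL     → 4 36
NEG     → 4 -36
SWAP    → -36 4
DUP     → -36 4 4
SWAP    → -36 4 4
GT      → -36 0
PUSH -4 → -36 0 -4
DUP     → -36 0 -4 -4
SUB     → -36 0 0
ROT     → 0 0 -36
PUSH -3 → 0 0 -36 -3
STORE 1 → 0 0 -36
DUP     → 0 0 -36 -36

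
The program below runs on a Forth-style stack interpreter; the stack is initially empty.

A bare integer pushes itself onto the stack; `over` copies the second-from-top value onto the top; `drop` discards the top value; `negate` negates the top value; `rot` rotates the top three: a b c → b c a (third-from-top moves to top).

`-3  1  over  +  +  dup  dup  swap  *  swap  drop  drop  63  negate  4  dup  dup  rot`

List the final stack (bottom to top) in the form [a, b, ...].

[-63, 4, 4, 4]

-3     : -3
1      : -3 1
over   : -3 1 -3
+      : -3 -2
+      : -5
dup    : -5 -5
dup    : -5 -5 -5
swap   : -5 -5 -5
*      : -5 25
swap   : 25 -5
drop   : 25
drop   : (empty)
63     : 63
negate : -63
4      : -63 4
dup    : -63 4 4
dup    : -63 4 4 4
rot    : -63 4 4 4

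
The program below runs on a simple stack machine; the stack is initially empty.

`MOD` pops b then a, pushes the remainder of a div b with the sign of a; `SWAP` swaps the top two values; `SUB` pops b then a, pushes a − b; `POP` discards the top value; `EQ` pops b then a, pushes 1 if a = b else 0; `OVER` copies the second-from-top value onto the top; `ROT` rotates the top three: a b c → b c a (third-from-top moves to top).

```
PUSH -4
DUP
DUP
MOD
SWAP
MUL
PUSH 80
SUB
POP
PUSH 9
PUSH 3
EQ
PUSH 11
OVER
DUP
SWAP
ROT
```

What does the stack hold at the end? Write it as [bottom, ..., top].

PUSH -4  [-4]
DUP      [-4, -4]
DUP      [-4, -4, -4]
MOD      [-4, 0]
SWAP     [0, -4]
MUL      [0]
PUSH 80  [0, 80]
SUB      [-80]
POP      []
PUSH 9   [9]
PUSH 3   [9, 3]
EQ       [0]
PUSH 11  [0, 11]
OVER     [0, 11, 0]
DUP      [0, 11, 0, 0]
SWAP     [0, 11, 0, 0]
ROT      [0, 0, 0, 11]

[0, 0, 0, 11]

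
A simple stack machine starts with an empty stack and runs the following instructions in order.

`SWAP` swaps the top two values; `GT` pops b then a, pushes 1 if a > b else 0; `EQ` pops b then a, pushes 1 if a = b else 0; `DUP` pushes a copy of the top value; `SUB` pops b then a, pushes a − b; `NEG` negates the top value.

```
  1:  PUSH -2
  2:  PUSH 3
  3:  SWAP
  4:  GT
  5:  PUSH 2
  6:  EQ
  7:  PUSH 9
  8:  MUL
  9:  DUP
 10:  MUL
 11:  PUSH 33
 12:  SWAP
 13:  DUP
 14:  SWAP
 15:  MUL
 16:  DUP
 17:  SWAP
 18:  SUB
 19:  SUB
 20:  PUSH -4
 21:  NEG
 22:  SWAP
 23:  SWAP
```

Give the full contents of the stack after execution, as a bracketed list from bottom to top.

[33, 4]

PUSH -2 : -2
PUSH 3  : -2 3
SWAP    : 3 -2
GT      : 1
PUSH 2  : 1 2
EQ      : 0
PUSH 9  : 0 9
MUL     : 0
DUP     : 0 0
MUL     : 0
PUSH 33 : 0 33
SWAP    : 33 0
DUP     : 33 0 0
SWAP    : 33 0 0
MUL     : 33 0
DUP     : 33 0 0
SWAP    : 33 0 0
SUB     : 33 0
SUB     : 33
PUSH -4 : 33 -4
NEG     : 33 4
SWAP    : 4 33
SWAP    : 33 4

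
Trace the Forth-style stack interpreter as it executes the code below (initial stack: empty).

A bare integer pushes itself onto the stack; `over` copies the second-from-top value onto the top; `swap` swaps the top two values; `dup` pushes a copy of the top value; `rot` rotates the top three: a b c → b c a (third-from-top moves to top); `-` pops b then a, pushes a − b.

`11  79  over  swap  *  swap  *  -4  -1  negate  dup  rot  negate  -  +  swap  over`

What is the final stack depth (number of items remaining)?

11     : [11]
79     : [11, 79]
over   : [11, 79, 11]
swap   : [11, 11, 79]
*      : [11, 869]
swap   : [869, 11]
*      : [9559]
-4     : [9559, -4]
-1     : [9559, -4, -1]
negate : [9559, -4, 1]
dup    : [9559, -4, 1, 1]
rot    : [9559, 1, 1, -4]
negate : [9559, 1, 1, 4]
-      : [9559, 1, -3]
+      : [9559, -2]
swap   : [-2, 9559]
over   : [-2, 9559, -2]

3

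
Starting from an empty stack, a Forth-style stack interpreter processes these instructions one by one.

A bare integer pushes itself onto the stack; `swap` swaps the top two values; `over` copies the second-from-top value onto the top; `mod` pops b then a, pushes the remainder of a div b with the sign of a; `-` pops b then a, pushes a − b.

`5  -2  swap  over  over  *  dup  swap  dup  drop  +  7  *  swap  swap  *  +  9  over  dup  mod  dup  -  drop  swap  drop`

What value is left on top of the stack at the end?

9

5    -> [5]
-2   -> [5, -2]
swap -> [-2, 5]
over -> [-2, 5, -2]
over -> [-2, 5, -2, 5]
*    -> [-2, 5, -10]
dup  -> [-2, 5, -10, -10]
swap -> [-2, 5, -10, -10]
dup  -> [-2, 5, -10, -10, -10]
drop -> [-2, 5, -10, -10]
+    -> [-2, 5, -20]
7    -> [-2, 5, -20, 7]
*    -> [-2, 5, -140]
swap -> [-2, -140, 5]
swap -> [-2, 5, -140]
*    -> [-2, -700]
+    -> [-702]
9    -> [-702, 9]
over -> [-702, 9, -702]
dup  -> [-702, 9, -702, -702]
mod  -> [-702, 9, 0]
dup  -> [-702, 9, 0, 0]
-    -> [-702, 9, 0]
drop -> [-702, 9]
swap -> [9, -702]
drop -> [9]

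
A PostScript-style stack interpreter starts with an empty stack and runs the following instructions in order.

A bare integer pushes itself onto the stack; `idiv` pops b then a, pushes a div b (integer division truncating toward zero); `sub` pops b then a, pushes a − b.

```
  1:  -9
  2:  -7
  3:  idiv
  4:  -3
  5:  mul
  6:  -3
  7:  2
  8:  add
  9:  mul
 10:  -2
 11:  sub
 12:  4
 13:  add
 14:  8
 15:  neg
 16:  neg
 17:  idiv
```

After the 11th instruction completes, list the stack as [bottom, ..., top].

-9   : -9
-7   : -9 -7
idiv : 1
-3   : 1 -3
mul  : -3
-3   : -3 -3
2    : -3 -3 2
add  : -3 -1
mul  : 3
-2   : 3 -2
sub  : 5

[5]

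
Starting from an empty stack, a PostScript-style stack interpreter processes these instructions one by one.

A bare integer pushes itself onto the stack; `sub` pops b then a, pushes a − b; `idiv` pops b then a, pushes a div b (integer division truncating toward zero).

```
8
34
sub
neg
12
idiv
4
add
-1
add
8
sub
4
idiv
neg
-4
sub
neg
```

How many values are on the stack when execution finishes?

1

8    → [8]
34   → [8, 34]
sub  → [-26]
neg  → [26]
12   → [26, 12]
idiv → [2]
4    → [2, 4]
add  → [6]
-1   → [6, -1]
add  → [5]
8    → [5, 8]
sub  → [-3]
4    → [-3, 4]
idiv → [0]
neg  → [0]
-4   → [0, -4]
sub  → [4]
neg  → [-4]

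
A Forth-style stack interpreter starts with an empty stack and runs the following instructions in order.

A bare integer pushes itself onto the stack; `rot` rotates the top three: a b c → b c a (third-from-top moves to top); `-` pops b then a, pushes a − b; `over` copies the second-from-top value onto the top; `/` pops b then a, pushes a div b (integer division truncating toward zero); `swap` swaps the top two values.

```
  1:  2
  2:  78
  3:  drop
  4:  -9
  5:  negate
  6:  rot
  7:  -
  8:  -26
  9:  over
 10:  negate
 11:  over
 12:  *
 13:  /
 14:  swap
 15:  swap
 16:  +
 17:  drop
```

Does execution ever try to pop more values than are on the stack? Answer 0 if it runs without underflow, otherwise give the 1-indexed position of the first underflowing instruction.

6

2      -> [2]
78     -> [2, 78]
drop   -> [2]
-9     -> [2, -9]
negate -> [2, 9]
rot  — needs 3 operands, stack has 2 → underflow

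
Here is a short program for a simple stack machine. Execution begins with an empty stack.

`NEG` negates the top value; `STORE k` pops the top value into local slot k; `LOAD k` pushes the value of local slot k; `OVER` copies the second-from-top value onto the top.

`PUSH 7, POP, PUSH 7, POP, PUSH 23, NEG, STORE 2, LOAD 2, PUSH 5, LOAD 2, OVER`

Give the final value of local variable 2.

PUSH 7  : 7
POP     : (empty)
PUSH 7  : 7
POP     : (empty)
PUSH 23 : 23
NEG     : -23
STORE 2 : (empty)
LOAD 2  : -23
PUSH 5  : -23 5
LOAD 2  : -23 5 -23
OVER    : -23 5 -23 5

-23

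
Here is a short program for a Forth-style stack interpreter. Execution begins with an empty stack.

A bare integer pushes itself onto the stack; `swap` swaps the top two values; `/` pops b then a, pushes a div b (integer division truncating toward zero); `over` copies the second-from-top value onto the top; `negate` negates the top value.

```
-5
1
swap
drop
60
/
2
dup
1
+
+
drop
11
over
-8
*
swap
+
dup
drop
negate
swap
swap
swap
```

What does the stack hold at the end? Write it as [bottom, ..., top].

[-11, 0]

-5     -> [-5]
1      -> [-5, 1]
swap   -> [1, -5]
drop   -> [1]
60     -> [1, 60]
/      -> [0]
2      -> [0, 2]
dup    -> [0, 2, 2]
1      -> [0, 2, 2, 1]
+      -> [0, 2, 3]
+      -> [0, 5]
drop   -> [0]
11     -> [0, 11]
over   -> [0, 11, 0]
-8     -> [0, 11, 0, -8]
*      -> [0, 11, 0]
swap   -> [0, 0, 11]
+      -> [0, 11]
dup    -> [0, 11, 11]
drop   -> [0, 11]
negate -> [0, -11]
swap   -> [-11, 0]
swap   -> [0, -11]
swap   -> [-11, 0]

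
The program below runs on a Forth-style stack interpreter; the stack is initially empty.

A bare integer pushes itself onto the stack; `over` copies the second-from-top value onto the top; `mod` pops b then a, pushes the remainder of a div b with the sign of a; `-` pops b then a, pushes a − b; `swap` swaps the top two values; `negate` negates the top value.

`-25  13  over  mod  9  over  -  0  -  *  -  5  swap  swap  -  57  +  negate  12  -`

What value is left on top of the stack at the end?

-91

-25    : -25
13     : -25 13
over   : -25 13 -25
mod    : -25 13
9      : -25 13 9
over   : -25 13 9 13
-      : -25 13 -4
0      : -25 13 -4 0
-      : -25 13 -4
*      : -25 -52
-      : 27
5      : 27 5
swap   : 5 27
swap   : 27 5
-      : 22
57     : 22 57
+      : 79
negate : -79
12     : -79 12
-      : -91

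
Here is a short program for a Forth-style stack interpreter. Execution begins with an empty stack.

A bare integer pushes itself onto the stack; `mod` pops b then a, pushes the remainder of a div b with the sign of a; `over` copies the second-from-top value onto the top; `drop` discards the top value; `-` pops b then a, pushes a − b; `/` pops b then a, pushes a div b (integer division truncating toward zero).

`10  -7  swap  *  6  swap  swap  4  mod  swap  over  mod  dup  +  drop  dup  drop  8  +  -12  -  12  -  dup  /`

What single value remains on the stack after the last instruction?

1

10   : 10
-7   : 10 -7
swap : -7 10
*    : -70
6    : -70 6
swap : 6 -70
swap : -70 6
4    : -70 6 4
mod  : -70 2
swap : 2 -70
over : 2 -70 2
mod  : 2 0
dup  : 2 0 0
+    : 2 0
drop : 2
dup  : 2 2
drop : 2
8    : 2 8
+    : 10
-12  : 10 -12
-    : 22
12   : 22 12
-    : 10
dup  : 10 10
/    : 1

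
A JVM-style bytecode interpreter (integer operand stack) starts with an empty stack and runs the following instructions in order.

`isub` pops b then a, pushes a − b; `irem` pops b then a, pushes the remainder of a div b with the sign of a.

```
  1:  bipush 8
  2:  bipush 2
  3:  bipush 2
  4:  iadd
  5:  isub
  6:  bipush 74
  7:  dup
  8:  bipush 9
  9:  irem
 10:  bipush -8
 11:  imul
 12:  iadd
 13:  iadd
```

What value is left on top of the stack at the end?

bipush 8   8
bipush 2   8 2
bipush 2   8 2 2
iadd       8 4
isub       4
bipush 74  4 74
dup        4 74 74
bipush 9   4 74 74 9
irem       4 74 2
bipush -8  4 74 2 -8
imul       4 74 -16
iadd       4 58
iadd       62

62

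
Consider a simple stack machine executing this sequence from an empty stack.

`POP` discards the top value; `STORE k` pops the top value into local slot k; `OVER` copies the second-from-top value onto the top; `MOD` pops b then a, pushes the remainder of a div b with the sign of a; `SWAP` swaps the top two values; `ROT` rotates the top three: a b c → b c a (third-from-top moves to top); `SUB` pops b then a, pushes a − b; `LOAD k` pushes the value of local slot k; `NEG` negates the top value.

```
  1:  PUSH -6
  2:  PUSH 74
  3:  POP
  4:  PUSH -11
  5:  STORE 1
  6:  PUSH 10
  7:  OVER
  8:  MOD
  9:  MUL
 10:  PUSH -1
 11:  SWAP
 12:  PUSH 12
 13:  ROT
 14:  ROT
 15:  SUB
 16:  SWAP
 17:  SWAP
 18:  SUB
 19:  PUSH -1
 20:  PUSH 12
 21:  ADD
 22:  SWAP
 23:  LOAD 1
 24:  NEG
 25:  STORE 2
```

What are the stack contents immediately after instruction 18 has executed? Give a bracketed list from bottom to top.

PUSH -6  : -6
PUSH 74  : -6 74
POP      : -6
PUSH -11 : -6 -11
STORE 1  : -6
PUSH 10  : -6 10
OVER     : -6 10 -6
MOD      : -6 4
MUL      : -24
PUSH -1  : -24 -1
SWAP     : -1 -24
PUSH 12  : -1 -24 12
ROT      : -24 12 -1
ROT      : 12 -1 -24
SUB      : 12 23
SWAP     : 23 12
SWAP     : 12 23
SUB      : -11

[-11]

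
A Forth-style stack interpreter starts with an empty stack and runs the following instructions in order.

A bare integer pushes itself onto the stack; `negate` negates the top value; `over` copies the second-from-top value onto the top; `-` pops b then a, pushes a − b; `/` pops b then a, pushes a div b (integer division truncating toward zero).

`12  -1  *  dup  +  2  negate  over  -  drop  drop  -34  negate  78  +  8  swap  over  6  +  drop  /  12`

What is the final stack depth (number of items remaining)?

2

12     → 12
-1     → 12 -1
*      → -12
dup    → -12 -12
+      → -24
2      → -24 2
negate → -24 -2
over   → -24 -2 -24
-      → -24 22
drop   → -24
drop   → (empty)
-34    → -34
negate → 34
78     → 34 78
+      → 112
8      → 112 8
swap   → 8 112
over   → 8 112 8
6      → 8 112 8 6
+      → 8 112 14
drop   → 8 112
/      → 0
12     → 0 12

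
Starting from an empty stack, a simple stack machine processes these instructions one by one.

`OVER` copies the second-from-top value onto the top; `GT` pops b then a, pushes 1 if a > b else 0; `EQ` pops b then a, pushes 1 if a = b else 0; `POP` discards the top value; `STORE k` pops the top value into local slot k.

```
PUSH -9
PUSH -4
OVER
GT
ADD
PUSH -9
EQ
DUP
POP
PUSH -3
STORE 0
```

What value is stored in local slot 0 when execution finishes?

-3

PUSH -9 -> -9
PUSH -4 -> -9 -4
OVER    -> -9 -4 -9
GT      -> -9 1
ADD     -> -8
PUSH -9 -> -8 -9
EQ      -> 0
DUP     -> 0 0
POP     -> 0
PUSH -3 -> 0 -3
STORE 0 -> 0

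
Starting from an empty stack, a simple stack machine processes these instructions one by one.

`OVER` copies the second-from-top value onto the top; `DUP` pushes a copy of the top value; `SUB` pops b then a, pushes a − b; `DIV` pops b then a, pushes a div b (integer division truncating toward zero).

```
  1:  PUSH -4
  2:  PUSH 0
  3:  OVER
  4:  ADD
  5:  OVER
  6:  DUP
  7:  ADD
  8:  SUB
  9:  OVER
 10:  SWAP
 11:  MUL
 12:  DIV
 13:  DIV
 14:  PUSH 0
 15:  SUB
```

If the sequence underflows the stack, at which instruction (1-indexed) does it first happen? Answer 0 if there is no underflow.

PUSH -4 -> -4
PUSH 0  -> -4 0
OVER    -> -4 0 -4
ADD     -> -4 -4
OVER    -> -4 -4 -4
DUP     -> -4 -4 -4 -4
ADD     -> -4 -4 -8
SUB     -> -4 4
OVER    -> -4 4 -4
SWAP    -> -4 -4 4
MUL     -> -4 -16
DIV     -> 0
DIV  — needs 2 operands, stack has 1 → underflow

13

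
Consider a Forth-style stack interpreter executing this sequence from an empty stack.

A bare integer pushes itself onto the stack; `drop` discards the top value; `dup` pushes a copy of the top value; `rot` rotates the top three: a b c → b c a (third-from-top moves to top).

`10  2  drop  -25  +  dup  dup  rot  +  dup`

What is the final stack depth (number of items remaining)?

3

10   -> [10]
2    -> [10, 2]
drop -> [10]
-25  -> [10, -25]
+    -> [-15]
dup  -> [-15, -15]
dup  -> [-15, -15, -15]
rot  -> [-15, -15, -15]
+    -> [-15, -30]
dup  -> [-15, -30, -30]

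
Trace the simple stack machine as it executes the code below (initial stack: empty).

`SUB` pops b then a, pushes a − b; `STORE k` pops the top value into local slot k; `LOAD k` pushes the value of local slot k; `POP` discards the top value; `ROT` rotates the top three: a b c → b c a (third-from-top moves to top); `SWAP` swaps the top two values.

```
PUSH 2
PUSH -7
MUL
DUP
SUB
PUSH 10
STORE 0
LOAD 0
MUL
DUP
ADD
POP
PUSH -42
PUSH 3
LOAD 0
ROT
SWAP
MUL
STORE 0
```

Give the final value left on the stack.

3

PUSH 2    2
PUSH -7   2 -7
MUL       -14
DUP       -14 -14
SUB       0
PUSH 10   0 10
STORE 0   0
LOAD 0    0 10
MUL       0
DUP       0 0
ADD       0
POP       (empty)
PUSH -42  -42
PUSH 3    -42 3
LOAD 0    -42 3 10
ROT       3 10 -42
SWAP      3 -42 10
MUL       3 -420
STORE 0   3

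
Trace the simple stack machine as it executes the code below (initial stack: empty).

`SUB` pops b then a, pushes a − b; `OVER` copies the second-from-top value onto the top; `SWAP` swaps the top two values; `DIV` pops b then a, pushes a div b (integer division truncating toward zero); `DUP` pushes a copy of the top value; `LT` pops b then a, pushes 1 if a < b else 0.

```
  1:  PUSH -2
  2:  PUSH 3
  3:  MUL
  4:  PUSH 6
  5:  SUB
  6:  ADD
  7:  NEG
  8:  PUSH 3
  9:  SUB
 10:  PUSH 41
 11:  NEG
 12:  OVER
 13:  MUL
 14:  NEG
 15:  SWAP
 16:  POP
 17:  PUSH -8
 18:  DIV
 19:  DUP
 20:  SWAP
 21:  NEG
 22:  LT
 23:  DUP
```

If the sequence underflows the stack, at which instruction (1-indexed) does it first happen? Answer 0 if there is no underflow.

6

PUSH -2  [-2]
PUSH 3   [-2, 3]
MUL      [-6]
PUSH 6   [-6, 6]
SUB      [-12]
ADD  — needs 2 operands, stack has 1 → underflow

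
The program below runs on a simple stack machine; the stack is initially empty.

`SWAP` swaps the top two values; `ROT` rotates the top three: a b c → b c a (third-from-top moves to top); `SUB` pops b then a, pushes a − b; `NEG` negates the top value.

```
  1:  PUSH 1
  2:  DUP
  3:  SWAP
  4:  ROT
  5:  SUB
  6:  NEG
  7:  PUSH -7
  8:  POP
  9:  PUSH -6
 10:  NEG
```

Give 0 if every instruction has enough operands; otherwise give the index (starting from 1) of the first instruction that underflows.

4

PUSH 1 -> 1
DUP    -> 1 1
SWAP   -> 1 1
ROT  — needs 3 operands, stack has 2 → underflow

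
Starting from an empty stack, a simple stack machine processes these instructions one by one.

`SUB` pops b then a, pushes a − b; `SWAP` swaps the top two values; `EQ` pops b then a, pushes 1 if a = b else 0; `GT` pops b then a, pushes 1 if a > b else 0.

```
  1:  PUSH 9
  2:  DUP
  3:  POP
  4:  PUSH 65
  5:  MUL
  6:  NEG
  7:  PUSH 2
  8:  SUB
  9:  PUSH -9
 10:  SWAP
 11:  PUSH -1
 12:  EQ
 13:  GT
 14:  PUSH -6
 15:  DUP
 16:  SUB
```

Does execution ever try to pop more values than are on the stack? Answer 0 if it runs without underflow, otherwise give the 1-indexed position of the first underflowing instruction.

0

PUSH 9  : [9]
DUP     : [9, 9]
POP     : [9]
PUSH 65 : [9, 65]
MUL     : [585]
NEG     : [-585]
PUSH 2  : [-585, 2]
SUB     : [-587]
PUSH -9 : [-587, -9]
SWAP    : [-9, -587]
PUSH -1 : [-9, -587, -1]
EQ      : [-9, 0]
GT      : [0]
PUSH -6 : [0, -6]
DUP     : [0, -6, -6]
SUB     : [0, 0]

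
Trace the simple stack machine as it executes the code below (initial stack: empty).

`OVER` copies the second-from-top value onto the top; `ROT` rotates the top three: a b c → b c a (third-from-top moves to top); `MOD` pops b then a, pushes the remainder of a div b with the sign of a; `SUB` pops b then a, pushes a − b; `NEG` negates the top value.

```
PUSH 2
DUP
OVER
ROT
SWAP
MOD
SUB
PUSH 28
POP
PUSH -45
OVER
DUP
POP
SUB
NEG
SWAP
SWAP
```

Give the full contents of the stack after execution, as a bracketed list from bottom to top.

PUSH 2   → 2
DUP      → 2 2
OVER     → 2 2 2
ROT      → 2 2 2
SWAP     → 2 2 2
MOD      → 2 0
SUB      → 2
PUSH 28  → 2 28
POP      → 2
PUSH -45 → 2 -45
OVER     → 2 -45 2
DUP      → 2 -45 2 2
POP      → 2 -45 2
SUB      → 2 -47
NEG      → 2 47
SWAP     → 47 2
SWAP     → 2 47

[2, 47]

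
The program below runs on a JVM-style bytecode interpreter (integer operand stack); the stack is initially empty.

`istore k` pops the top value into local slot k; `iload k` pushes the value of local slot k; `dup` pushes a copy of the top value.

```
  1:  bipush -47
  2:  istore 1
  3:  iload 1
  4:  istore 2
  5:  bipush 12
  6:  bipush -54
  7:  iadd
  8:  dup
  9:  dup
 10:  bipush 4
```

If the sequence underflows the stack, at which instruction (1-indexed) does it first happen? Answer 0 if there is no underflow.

0

bipush -47 : -47
istore 1   : (empty)
iload 1    : -47
istore 2   : (empty)
bipush 12  : 12
bipush -54 : 12 -54
iadd       : -42
dup        : -42 -42
dup        : -42 -42 -42
bipush 4   : -42 -42 -42 4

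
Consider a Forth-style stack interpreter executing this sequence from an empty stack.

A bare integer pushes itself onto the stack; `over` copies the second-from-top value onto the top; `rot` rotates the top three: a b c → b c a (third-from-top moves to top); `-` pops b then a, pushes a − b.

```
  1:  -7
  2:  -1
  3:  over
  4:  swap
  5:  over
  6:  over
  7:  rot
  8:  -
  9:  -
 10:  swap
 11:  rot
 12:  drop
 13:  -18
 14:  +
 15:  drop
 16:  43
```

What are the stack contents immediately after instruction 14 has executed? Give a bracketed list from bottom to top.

-7   → -7
-1   → -7 -1
over → -7 -1 -7
swap → -7 -7 -1
over → -7 -7 -1 -7
over → -7 -7 -1 -7 -1
rot  → -7 -7 -7 -1 -1
-    → -7 -7 -7 0
-    → -7 -7 -7
swap → -7 -7 -7
rot  → -7 -7 -7
drop → -7 -7
-18  → -7 -7 -18
+    → -7 -25

[-7, -25]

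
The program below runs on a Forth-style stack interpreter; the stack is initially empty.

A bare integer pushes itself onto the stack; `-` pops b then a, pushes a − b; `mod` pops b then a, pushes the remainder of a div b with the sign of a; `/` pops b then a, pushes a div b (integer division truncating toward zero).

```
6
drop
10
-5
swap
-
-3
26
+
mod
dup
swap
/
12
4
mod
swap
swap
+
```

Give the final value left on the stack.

6    : 6
drop : (empty)
10   : 10
-5   : 10 -5
swap : -5 10
-    : -15
-3   : -15 -3
26   : -15 -3 26
+    : -15 23
mod  : -15
dup  : -15 -15
swap : -15 -15
/    : 1
12   : 1 12
4    : 1 12 4
mod  : 1 0
swap : 0 1
swap : 1 0
+    : 1

1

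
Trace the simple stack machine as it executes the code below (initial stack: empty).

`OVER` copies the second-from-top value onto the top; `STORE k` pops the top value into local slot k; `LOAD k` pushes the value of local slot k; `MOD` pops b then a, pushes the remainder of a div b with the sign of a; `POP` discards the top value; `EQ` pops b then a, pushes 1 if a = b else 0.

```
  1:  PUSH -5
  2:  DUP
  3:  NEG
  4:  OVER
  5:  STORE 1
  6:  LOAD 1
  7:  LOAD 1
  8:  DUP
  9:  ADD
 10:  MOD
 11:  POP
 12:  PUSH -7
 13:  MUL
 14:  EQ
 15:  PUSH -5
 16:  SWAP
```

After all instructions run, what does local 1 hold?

PUSH -5 -> [-5]
DUP     -> [-5, -5]
NEG     -> [-5, 5]
OVER    -> [-5, 5, -5]
STORE 1 -> [-5, 5]
LOAD 1  -> [-5, 5, -5]
LOAD 1  -> [-5, 5, -5, -5]
DUP     -> [-5, 5, -5, -5, -5]
ADD     -> [-5, 5, -5, -10]
MOD     -> [-5, 5, -5]
POP     -> [-5, 5]
PUSH -7 -> [-5, 5, -7]
MUL     -> [-5, -35]
EQ      -> [0]
PUSH -5 -> [0, -5]
SWAP    -> [-5, 0]

-5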